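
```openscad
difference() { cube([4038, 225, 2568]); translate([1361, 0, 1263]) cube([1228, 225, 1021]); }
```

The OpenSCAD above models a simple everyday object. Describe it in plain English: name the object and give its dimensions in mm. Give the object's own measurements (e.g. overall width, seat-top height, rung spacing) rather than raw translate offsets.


A wall 4038 mm long (x), 225 mm thick (y), 2568 mm tall, with a rectangular window opening cut through it. The opening is 1228 mm wide and 1021 mm tall; its sill is at z = 1263 mm and its near (−x) edge is 1361 mm from the wall's −x end. The opening passes through the full wall thickness.


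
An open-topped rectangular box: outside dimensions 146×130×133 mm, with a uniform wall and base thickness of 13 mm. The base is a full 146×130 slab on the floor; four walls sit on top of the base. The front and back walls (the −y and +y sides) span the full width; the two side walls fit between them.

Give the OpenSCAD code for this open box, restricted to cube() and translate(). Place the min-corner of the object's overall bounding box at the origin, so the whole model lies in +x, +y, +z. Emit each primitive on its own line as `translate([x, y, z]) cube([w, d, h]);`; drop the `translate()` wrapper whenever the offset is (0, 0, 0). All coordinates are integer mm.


cube([146, 130, 13]);
translate([0, 0, 13]) cube([146, 13, 120]);
translate([0, 117, 13]) cube([146, 13, 120]);
translate([0, 13, 13]) cube([13, 104, 120]);
translate([133, 13, 13]) cube([13, 104, 120]);


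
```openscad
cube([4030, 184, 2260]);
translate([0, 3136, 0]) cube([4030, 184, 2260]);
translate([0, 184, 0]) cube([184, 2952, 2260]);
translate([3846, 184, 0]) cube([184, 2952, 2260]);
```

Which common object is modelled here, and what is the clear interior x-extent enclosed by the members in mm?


A house (or room) frame. The interior width is 3662 mm.

Four 2260 mm walls enclosing a rectangle with no floor or roof — a room or house frame. Outside width is 4030 mm and wall thickness is 184 mm, so the interior width is 4030 − 2 × 184 = 3662 mm.


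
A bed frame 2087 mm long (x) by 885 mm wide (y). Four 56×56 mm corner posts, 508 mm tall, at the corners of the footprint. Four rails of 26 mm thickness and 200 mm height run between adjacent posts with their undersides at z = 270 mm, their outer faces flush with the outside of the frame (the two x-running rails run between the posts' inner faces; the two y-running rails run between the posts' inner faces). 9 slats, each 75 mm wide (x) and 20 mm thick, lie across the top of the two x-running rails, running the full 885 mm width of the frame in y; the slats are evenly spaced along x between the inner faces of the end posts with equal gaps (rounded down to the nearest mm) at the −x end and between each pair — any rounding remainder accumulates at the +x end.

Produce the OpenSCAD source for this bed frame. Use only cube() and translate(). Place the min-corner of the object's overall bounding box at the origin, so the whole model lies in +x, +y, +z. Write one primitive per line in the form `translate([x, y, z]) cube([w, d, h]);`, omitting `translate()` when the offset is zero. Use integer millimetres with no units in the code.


// slat z = rail_z + rail_h = 270 + 200 = 470
// slat gap = ⌊(1975 − 9·75) / 10⌋ = 130
cube([56, 56, 508]);
translate([0, 829, 0]) cube([56, 56, 508]);
translate([2031, 0, 0]) cube([56, 56, 508]);
translate([2031, 829, 0]) cube([56, 56, 508]);
translate([56, 0, 270]) cube([1975, 26, 200]);
translate([56, 859, 270]) cube([1975, 26, 200]);
translate([0, 56, 270]) cube([26, 773, 200]);
translate([2061, 56, 270]) cube([26, 773, 200]);
translate([186, 0, 470]) cube([75, 885, 20]);
translate([391, 0, 470]) cube([75, 885, 20]);
translate([596, 0, 470]) cube([75, 885, 20]);
translate([801, 0, 470]) cube([75, 885, 20]);
translate([1006, 0, 470]) cube([75, 885, 20]);
translate([1211, 0, 470]) cube([75, 885, 20]);
translate([1416, 0, 470]) cube([75, 885, 20]);
translate([1621, 0, 470]) cube([75, 885, 20]);
translate([1826, 0, 470]) cube([75, 885, 20]);


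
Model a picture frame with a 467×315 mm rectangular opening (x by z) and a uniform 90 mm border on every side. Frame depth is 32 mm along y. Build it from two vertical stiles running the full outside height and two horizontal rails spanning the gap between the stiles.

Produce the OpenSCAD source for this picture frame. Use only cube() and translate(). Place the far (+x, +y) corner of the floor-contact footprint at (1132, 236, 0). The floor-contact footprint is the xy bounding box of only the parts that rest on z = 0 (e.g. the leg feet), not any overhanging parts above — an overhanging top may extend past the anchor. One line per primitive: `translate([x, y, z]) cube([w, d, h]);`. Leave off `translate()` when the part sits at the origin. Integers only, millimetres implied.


translate([485, 204, 0]) cube([90, 32, 495]);
translate([1042, 204, 0]) cube([90, 32, 495]);
translate([575, 204, 0]) cube([467, 32, 90]);
translate([575, 204, 405]) cube([467, 32, 90]);


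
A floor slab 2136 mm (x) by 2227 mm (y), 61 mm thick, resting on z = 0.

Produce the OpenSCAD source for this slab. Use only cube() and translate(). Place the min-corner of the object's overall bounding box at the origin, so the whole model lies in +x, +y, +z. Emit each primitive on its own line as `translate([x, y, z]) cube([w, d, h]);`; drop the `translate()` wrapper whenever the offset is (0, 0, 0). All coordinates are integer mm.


cube([2136, 2227, 61]);


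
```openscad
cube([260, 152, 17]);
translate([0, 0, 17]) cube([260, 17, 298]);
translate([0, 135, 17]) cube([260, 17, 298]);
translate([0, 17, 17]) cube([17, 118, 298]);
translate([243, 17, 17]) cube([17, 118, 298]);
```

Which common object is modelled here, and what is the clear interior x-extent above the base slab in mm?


An open box. The internal width is 226 mm.

A 260×152 base slab with four walls standing on it — an open box. The base is 260 mm wide and the walls are 17 mm thick, so the internal width is 260 − 2 × 17 = 226 mm.


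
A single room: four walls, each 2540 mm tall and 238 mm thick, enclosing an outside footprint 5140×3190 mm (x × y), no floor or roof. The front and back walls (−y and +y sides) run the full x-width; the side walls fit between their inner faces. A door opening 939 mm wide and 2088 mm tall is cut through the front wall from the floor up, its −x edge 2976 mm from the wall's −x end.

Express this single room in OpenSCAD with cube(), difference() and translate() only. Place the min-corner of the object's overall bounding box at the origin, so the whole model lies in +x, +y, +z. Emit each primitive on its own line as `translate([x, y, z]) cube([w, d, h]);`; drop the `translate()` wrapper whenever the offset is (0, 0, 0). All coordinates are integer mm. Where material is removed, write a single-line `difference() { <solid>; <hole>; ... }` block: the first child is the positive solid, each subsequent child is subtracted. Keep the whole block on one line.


difference() { cube([5140, 238, 2540]); translate([2976, 0, 0]) cube([939, 238, 2088]); }
translate([0, 2952, 0]) cube([5140, 238, 2540]);
translate([0, 238, 0]) cube([238, 2714, 2540]);
translate([4902, 238, 0]) cube([238, 2714, 2540]);


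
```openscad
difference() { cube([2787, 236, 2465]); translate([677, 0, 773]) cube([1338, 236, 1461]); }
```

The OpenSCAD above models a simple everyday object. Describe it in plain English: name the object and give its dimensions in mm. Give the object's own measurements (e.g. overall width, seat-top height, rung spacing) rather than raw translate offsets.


A wall 2787 mm long (x), 236 mm thick (y), 2465 mm tall, with a rectangular window opening cut through it. The opening is 1338 mm wide and 1461 mm tall; its sill is at z = 773 mm and its near (−x) edge is 677 mm from the wall's −x end. The opening passes through the full wall thickness.


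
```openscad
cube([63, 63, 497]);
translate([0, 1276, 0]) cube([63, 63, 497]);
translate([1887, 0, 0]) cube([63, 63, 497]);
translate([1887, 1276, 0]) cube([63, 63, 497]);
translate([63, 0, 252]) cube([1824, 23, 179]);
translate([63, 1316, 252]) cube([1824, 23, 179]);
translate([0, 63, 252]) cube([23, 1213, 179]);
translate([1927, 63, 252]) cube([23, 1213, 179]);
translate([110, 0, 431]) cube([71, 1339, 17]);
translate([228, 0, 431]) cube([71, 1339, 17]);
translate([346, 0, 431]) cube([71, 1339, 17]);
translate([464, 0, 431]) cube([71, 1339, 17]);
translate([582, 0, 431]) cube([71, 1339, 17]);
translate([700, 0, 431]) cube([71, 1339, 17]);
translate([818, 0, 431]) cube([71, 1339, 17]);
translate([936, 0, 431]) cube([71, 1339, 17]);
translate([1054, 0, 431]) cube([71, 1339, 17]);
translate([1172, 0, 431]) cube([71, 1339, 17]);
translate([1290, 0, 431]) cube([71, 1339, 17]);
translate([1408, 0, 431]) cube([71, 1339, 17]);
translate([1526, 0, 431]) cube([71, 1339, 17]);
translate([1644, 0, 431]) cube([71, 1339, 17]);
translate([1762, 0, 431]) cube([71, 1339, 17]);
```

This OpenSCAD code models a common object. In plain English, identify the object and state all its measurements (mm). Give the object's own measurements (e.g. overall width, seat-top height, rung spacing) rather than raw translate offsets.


A bed frame 1950 mm long (x) by 1339 mm wide (y). Four 63×63 mm corner posts, 497 mm tall, at the corners of the footprint. Four rails of 23 mm thickness and 179 mm height run between adjacent posts with their undersides at z = 252 mm, their outer faces flush with the outside of the frame (the two x-running rails run between the posts' inner faces; the two y-running rails run between the posts' inner faces). 15 slats, each 71 mm wide (x) and 17 mm thick, lie across the top of the two x-running rails, running the full 1339 mm width of the frame in y; along x they sit between the end posts with a 47 mm gap after the −x posts and between neighbouring slats, leaving 54 mm before the +x posts.


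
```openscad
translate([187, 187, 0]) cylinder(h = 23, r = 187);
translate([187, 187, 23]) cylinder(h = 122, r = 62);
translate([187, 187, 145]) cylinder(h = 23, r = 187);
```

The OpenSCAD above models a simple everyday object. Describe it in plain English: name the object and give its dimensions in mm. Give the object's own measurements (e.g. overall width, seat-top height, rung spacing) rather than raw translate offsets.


A spool: two coaxial disc flanges of radius 187 mm and thickness 23 mm, joined by a core cylinder of radius 62 mm and height 122 mm. The lower flange rests on z = 0 and the three cylinders share a vertical axis.


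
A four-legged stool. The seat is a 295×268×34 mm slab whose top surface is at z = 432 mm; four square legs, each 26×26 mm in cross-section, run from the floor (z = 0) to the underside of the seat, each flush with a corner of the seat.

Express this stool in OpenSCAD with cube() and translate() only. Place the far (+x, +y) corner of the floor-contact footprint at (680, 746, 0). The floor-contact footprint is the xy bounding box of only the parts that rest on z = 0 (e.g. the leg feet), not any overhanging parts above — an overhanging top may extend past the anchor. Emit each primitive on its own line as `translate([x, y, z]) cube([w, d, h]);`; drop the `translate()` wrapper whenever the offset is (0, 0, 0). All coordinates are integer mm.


// leg_h = 432 - 34 = 398
translate([385, 478, 398]) cube([295, 268, 34]);
translate([385, 478, 0]) cube([26, 26, 398]);
translate([654, 478, 0]) cube([26, 26, 398]);
translate([385, 720, 0]) cube([26, 26, 398]);
translate([654, 720, 0]) cube([26, 26, 398]);


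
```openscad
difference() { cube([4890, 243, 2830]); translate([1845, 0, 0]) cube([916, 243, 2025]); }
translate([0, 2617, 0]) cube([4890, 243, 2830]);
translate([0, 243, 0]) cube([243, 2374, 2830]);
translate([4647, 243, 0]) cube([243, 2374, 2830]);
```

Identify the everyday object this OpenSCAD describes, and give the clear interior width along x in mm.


A single room. The interior width is 4404 mm.

Four walls enclosing a rectangle with a door in the front wall — a room. Outside width 4890 minus two 243 mm walls gives 4404 mm.


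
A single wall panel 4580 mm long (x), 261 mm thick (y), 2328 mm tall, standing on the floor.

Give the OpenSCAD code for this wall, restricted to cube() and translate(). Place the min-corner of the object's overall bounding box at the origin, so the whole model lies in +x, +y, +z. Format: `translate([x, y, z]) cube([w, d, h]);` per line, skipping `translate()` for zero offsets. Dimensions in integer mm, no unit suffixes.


cube([4580, 261, 2328]);


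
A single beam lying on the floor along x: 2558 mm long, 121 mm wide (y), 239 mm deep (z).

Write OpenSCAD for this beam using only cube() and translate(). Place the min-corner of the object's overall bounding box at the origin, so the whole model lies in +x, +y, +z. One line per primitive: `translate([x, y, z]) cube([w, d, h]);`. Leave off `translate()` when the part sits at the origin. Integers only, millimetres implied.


cube([2558, 121, 239]);


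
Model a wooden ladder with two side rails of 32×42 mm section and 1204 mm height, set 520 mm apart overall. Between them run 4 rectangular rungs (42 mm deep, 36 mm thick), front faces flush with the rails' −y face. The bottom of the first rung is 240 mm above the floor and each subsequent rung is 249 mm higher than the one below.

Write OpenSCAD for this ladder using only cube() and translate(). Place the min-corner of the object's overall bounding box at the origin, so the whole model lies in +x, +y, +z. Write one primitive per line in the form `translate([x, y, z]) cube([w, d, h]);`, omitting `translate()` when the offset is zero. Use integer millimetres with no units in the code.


cube([32, 42, 1204]);
translate([488, 0, 0]) cube([32, 42, 1204]);
translate([32, 0, 240]) cube([456, 42, 36]);
translate([32, 0, 489]) cube([456, 42, 36]);
translate([32, 0, 738]) cube([456, 42, 36]);
translate([32, 0, 987]) cube([456, 42, 36]);


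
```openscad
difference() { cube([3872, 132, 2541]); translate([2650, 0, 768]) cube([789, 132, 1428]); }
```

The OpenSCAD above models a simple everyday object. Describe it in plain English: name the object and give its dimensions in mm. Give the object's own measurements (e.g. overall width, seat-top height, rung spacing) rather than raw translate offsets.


A wall 3872 mm long (x), 132 mm thick (y), 2541 mm tall, with a rectangular window opening cut through it. The opening is 789 mm wide and 1428 mm tall; its sill is at z = 768 mm and its near (−x) edge is 2650 mm from the wall's −x end. The opening passes through the full wall thickness.


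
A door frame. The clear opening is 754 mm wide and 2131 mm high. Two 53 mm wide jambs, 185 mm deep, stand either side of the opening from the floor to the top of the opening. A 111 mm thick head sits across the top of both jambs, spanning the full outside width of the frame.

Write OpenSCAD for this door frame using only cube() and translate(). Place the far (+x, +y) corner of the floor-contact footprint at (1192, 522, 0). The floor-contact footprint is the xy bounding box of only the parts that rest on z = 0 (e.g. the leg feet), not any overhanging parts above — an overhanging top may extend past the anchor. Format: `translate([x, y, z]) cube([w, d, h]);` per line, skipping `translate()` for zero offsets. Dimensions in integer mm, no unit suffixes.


translate([332, 337, 0]) cube([53, 185, 2131]);
translate([1139, 337, 0]) cube([53, 185, 2131]);
translate([332, 337, 2131]) cube([860, 185, 111]);


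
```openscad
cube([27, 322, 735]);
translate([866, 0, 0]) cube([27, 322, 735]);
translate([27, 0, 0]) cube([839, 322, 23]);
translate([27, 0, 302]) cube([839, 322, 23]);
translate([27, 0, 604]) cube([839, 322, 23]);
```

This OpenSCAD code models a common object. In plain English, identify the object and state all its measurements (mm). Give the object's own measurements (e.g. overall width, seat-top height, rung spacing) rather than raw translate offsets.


An open bookshelf. Two side panels, each 27 mm thick, 322 mm deep and 735 mm tall, stand 893 mm apart (outside-to-outside). Between them sit 3 shelves, each 23 mm thick and 322 mm deep, spanning the full gap between the sides. The bottom shelf rests on the floor (its underside at z = 0) and the clear gap between one shelf's top and the next shelf's underside is 279 mm.


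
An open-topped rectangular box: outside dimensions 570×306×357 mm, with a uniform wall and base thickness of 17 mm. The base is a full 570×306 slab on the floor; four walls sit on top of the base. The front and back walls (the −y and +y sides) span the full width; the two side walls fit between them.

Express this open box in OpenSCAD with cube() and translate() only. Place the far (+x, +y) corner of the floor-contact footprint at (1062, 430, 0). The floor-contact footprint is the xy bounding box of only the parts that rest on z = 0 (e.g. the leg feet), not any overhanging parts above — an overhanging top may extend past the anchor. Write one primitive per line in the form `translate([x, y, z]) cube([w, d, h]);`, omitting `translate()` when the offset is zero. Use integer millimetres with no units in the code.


translate([492, 124, 0]) cube([570, 306, 17]);
translate([492, 124, 17]) cube([570, 17, 340]);
translate([492, 413, 17]) cube([570, 17, 340]);
translate([492, 141, 17]) cube([17, 272, 340]);
translate([1045, 141, 17]) cube([17, 272, 340]);


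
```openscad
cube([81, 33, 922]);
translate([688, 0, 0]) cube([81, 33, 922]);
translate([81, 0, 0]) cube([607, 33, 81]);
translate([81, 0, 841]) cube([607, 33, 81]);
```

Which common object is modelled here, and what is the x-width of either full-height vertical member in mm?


A picture frame. The border width is 81 mm.

Four thin pieces enclosing a rectangular opening — a picture frame. The two full-height stiles are 922 mm tall; the top rail sits at z = 841 and is 81 mm tall, so the border above the opening is 922 − 841 = 81 mm, matching the stile x-width.


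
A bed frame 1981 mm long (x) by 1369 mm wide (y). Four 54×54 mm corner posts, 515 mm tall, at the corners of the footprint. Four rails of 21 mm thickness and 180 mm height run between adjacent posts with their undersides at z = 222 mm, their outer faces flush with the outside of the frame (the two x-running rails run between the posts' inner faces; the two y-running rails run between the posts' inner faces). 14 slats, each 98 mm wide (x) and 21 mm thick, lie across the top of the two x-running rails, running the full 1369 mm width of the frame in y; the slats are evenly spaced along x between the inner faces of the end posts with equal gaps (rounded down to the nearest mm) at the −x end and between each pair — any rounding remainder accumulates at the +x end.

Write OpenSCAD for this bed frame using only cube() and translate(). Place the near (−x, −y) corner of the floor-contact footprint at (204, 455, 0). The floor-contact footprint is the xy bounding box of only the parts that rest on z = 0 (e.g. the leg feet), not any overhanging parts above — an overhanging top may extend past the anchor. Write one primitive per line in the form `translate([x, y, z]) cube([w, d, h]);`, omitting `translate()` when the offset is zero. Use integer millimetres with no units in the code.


translate([204, 455, 0]) cube([54, 54, 515]);
translate([204, 1770, 0]) cube([54, 54, 515]);
translate([2131, 455, 0]) cube([54, 54, 515]);
translate([2131, 1770, 0]) cube([54, 54, 515]);
translate([258, 455, 222]) cube([1873, 21, 180]);
translate([258, 1803, 222]) cube([1873, 21, 180]);
translate([204, 509, 222]) cube([21, 1261, 180]);
translate([2164, 509, 222]) cube([21, 1261, 180]);
translate([291, 455, 402]) cube([98, 1369, 21]);
translate([422, 455, 402]) cube([98, 1369, 21]);
translate([553, 455, 402]) cube([98, 1369, 21]);
translate([684, 455, 402]) cube([98, 1369, 21]);
translate([815, 455, 402]) cube([98, 1369, 21]);
translate([946, 455, 402]) cube([98, 1369, 21]);
translate([1077, 455, 402]) cube([98, 1369, 21]);
translate([1208, 455, 402]) cube([98, 1369, 21]);
translate([1339, 455, 402]) cube([98, 1369, 21]);
translate([1470, 455, 402]) cube([98, 1369, 21]);
translate([1601, 455, 402]) cube([98, 1369, 21]);
translate([1732, 455, 402]) cube([98, 1369, 21]);
translate([1863, 455, 402]) cube([98, 1369, 21]);
translate([1994, 455, 402]) cube([98, 1369, 21]);


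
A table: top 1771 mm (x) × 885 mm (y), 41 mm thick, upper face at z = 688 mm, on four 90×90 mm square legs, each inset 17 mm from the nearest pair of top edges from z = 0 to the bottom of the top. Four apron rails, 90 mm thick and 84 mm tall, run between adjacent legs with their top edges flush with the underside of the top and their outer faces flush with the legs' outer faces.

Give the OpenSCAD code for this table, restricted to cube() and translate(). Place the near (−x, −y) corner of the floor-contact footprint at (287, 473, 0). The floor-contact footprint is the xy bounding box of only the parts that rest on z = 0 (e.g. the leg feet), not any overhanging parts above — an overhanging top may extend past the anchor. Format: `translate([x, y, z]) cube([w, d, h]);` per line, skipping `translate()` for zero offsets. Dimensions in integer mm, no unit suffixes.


// leg_h = 688 - 41 = 647
// apron z = 647 - 84 = 563
translate([270, 456, 647]) cube([1771, 885, 41]);
translate([287, 473, 0]) cube([90, 90, 647]);
translate([1934, 473, 0]) cube([90, 90, 647]);
translate([287, 1234, 0]) cube([90, 90, 647]);
translate([1934, 1234, 0]) cube([90, 90, 647]);
translate([377, 473, 563]) cube([1557, 90, 84]);
translate([377, 1234, 563]) cube([1557, 90, 84]);
translate([287, 563, 563]) cube([90, 671, 84]);
translate([1934, 563, 563]) cube([90, 671, 84]);


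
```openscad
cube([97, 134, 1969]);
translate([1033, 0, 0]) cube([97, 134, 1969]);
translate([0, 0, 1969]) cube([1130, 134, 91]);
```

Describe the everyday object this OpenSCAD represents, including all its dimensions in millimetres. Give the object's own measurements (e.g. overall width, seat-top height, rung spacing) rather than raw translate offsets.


A door frame. The clear opening is 936 mm wide and 1969 mm high. Two 97 mm wide jambs, 134 mm deep, stand either side of the opening from the floor to the top of the opening. A 91 mm thick head sits across the top of both jambs, spanning the full outside width of the frame.


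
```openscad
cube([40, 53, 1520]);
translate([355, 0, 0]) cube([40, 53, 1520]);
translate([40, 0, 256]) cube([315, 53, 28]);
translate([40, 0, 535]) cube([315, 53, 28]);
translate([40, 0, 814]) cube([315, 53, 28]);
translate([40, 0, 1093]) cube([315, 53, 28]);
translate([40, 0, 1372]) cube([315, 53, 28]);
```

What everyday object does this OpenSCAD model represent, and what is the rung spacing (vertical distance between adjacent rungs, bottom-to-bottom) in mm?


A ladder. The rung spacing is 279 mm.

Two tall 40×53 posts with 5 short bars between them — a ladder. Adjacent rungs sit at z = 256 and z = 535, so the spacing is 535 − 256 = 279 mm.


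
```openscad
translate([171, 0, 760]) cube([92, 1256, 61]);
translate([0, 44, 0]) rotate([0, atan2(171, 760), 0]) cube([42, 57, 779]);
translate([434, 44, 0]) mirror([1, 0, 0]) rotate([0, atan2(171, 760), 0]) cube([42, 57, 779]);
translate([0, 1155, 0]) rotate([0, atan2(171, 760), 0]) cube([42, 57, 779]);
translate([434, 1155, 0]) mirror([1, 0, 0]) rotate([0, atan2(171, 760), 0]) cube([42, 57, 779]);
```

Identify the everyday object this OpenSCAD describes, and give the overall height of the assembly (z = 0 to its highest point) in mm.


A sawhorse. The overall height is 821 mm.

A beam across two mirrored pairs of raked legs — a sawhorse. The beam's underside is at z = 760 (matching the legs' vertical rise in atan2(171, 760)) and the beam is 61 mm tall, so its top is at 760 + 61 = 821 mm. The raked legs top out at the beam's underside, so that is the highest point.


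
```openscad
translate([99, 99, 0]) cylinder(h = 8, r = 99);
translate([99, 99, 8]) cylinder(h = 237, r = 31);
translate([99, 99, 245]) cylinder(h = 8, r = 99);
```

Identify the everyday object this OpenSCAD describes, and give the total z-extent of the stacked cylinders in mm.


A spool. The overall height is 253 mm.

Three coaxial cylinders, large–small–large — a spool. Two 8 mm flanges and a 237 mm core give 8 + 237 + 8 = 253 mm.


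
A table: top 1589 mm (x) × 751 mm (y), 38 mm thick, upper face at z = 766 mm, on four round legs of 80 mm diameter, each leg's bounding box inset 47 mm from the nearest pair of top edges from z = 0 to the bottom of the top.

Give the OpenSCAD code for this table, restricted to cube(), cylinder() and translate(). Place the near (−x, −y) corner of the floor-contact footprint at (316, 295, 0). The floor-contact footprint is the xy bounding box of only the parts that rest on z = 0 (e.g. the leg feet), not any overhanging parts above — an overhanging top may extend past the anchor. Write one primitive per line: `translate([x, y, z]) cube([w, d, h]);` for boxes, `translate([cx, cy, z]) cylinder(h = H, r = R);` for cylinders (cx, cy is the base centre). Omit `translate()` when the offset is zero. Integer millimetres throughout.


translate([269, 248, 728]) cube([1589, 751, 38]);
translate([356, 335, 0]) cylinder(h = 728, r = 40);
translate([1771, 335, 0]) cylinder(h = 728, r = 40);
translate([356, 912, 0]) cylinder(h = 728, r = 40);
translate([1771, 912, 0]) cylinder(h = 728, r = 40);


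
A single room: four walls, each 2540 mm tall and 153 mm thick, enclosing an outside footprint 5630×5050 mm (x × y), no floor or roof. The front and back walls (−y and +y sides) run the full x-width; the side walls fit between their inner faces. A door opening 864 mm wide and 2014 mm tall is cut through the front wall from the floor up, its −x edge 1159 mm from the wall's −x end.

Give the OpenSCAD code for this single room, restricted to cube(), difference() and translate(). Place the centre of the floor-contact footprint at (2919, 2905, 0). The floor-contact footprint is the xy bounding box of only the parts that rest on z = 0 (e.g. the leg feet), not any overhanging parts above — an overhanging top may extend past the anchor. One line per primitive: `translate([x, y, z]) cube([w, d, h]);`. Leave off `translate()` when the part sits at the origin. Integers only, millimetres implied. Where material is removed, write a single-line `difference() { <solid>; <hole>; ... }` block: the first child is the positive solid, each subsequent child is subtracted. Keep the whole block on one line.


difference() { translate([104, 380, 0]) cube([5630, 153, 2540]); translate([1263, 380, 0]) cube([864, 153, 2014]); }
translate([104, 5277, 0]) cube([5630, 153, 2540]);
translate([104, 533, 0]) cube([153, 4744, 2540]);
translate([5581, 533, 0]) cube([153, 4744, 2540]);


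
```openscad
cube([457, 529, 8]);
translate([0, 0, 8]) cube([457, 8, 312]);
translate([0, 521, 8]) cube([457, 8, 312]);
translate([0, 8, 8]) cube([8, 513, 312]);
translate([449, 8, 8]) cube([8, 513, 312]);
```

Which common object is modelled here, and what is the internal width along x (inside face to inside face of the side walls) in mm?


An open box. The internal width is 441 mm.

A 457×529 base slab with four walls standing on it — an open box. The base is 457 mm wide and the walls are 8 mm thick, so the internal width is 457 − 2 × 8 = 441 mm.


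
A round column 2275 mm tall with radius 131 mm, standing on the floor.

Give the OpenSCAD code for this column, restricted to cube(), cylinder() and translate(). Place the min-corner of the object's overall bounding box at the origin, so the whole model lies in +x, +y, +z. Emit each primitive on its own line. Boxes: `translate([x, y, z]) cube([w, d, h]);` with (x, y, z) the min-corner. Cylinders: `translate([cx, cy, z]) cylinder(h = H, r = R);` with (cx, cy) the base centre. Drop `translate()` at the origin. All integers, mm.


translate([131, 131, 0]) cylinder(h = 2275, r = 131);


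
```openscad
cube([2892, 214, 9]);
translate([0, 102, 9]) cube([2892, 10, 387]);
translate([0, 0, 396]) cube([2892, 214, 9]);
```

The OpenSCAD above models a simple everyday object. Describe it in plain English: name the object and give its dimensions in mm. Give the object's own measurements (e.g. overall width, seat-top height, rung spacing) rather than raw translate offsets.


An I-beam lying along x, 2892 mm long. Overall section height 405 mm. Two flanges 214 mm wide (y) and 9 mm thick, one on the floor and one at the top; a web 10 mm thick runs between them, centred on the flange width.


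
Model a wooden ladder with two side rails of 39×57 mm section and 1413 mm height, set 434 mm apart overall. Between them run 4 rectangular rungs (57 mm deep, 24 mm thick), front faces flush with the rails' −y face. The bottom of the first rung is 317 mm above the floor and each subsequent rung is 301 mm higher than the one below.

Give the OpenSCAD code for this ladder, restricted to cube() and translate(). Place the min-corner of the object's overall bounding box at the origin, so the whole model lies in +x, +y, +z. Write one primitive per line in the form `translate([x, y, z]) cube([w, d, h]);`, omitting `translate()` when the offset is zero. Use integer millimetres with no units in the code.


cube([39, 57, 1413]);
translate([395, 0, 0]) cube([39, 57, 1413]);
translate([39, 0, 317]) cube([356, 57, 24]);
translate([39, 0, 618]) cube([356, 57, 24]);
translate([39, 0, 919]) cube([356, 57, 24]);
translate([39, 0, 1220]) cube([356, 57, 24]);


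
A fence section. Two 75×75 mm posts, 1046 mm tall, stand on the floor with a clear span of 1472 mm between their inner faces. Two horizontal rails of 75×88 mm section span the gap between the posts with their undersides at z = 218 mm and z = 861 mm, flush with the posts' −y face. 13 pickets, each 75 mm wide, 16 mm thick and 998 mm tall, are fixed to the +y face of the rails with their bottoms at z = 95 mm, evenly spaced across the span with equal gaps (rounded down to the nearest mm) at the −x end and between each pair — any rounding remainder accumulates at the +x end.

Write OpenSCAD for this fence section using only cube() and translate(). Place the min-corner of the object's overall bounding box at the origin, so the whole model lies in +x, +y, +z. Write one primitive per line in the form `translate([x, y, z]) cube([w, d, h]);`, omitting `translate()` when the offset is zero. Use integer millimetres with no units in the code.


cube([75, 75, 1046]);
translate([1547, 0, 0]) cube([75, 75, 1046]);
translate([75, 0, 218]) cube([1472, 75, 88]);
translate([75, 0, 861]) cube([1472, 75, 88]);
translate([110, 75, 95]) cube([75, 16, 998]);
translate([220, 75, 95]) cube([75, 16, 998]);
translate([330, 75, 95]) cube([75, 16, 998]);
translate([440, 75, 95]) cube([75, 16, 998]);
translate([550, 75, 95]) cube([75, 16, 998]);
translate([660, 75, 95]) cube([75, 16, 998]);
translate([770, 75, 95]) cube([75, 16, 998]);
translate([880, 75, 95]) cube([75, 16, 998]);
translate([990, 75, 95]) cube([75, 16, 998]);
translate([1100, 75, 95]) cube([75, 16, 998]);
translate([1210, 75, 95]) cube([75, 16, 998]);
translate([1320, 75, 95]) cube([75, 16, 998]);
translate([1430, 75, 95]) cube([75, 16, 998]);


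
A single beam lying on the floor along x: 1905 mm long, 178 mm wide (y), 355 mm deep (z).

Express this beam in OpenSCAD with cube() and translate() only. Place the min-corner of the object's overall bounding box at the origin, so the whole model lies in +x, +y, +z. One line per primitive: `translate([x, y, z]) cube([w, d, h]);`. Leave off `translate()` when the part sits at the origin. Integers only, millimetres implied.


cube([1905, 178, 355]);


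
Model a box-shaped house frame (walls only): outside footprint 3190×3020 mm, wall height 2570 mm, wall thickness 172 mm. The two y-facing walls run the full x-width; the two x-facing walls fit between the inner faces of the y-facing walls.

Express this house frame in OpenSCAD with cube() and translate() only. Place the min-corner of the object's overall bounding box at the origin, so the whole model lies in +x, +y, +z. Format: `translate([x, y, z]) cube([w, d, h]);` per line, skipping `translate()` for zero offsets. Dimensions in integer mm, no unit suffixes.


cube([3190, 172, 2570]);
translate([0, 2848, 0]) cube([3190, 172, 2570]);
translate([0, 172, 0]) cube([172, 2676, 2570]);
translate([3018, 172, 0]) cube([172, 2676, 2570]);


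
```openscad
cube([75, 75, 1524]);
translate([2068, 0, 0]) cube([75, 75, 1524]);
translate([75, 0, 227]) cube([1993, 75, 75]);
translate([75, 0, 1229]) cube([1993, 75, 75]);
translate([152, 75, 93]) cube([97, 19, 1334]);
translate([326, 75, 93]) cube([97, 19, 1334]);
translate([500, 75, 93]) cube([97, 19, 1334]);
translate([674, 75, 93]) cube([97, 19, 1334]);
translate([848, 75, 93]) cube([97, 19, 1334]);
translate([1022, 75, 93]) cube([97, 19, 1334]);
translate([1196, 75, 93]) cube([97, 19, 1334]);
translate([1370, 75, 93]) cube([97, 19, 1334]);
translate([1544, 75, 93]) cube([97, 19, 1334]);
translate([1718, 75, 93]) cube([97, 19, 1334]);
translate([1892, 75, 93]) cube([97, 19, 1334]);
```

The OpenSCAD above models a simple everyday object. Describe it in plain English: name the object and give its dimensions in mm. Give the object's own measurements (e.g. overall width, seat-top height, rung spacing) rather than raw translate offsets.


A fence section. Two 75×75 mm posts, 1524 mm tall, stand on the floor with a clear span of 1993 mm between their inner faces. Two horizontal rails of 75×75 mm section span the gap between the posts with their undersides at z = 227 mm and z = 1229 mm, flush with the posts' −y face. 11 pickets, each 97 mm wide, 19 mm thick and 1334 mm tall, are fixed to the +y face of the rails with their bottoms at z = 93 mm, spaced across the span with a 77 mm gap after the −x post and between neighbouring pickets, with 79 mm left before the +x post.


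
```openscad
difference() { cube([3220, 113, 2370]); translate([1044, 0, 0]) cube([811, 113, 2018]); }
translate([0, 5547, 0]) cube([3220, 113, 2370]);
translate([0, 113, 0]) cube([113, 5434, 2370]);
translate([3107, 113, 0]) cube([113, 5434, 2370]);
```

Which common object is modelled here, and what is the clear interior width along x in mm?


A single room. The interior width is 2994 mm.

Four walls enclosing a rectangle with a door in the front wall — a room. Outside width 3220 minus two 113 mm walls gives 2994 mm.


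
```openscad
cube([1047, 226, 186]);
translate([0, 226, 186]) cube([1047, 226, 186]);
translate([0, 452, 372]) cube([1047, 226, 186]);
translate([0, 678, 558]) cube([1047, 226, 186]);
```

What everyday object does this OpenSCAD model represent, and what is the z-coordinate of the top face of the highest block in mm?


A staircase. The total rise is 744 mm.

4 identical blocks, each offset up and back from the previous — a staircase. Each step is 186 mm tall and there are 4 of them, so the total rise is 4 × 186 = 744 mm.


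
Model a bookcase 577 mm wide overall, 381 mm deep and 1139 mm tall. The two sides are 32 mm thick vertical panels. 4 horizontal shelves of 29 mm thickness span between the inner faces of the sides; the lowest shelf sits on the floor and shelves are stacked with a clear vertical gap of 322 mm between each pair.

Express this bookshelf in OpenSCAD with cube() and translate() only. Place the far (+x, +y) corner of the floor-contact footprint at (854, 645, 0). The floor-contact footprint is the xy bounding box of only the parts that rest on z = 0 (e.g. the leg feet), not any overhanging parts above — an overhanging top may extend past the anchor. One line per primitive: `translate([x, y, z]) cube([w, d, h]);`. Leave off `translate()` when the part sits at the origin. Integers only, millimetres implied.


translate([277, 264, 0]) cube([32, 381, 1139]);
translate([822, 264, 0]) cube([32, 381, 1139]);
translate([309, 264, 0]) cube([513, 381, 29]);
translate([309, 264, 351]) cube([513, 381, 29]);
translate([309, 264, 702]) cube([513, 381, 29]);
translate([309, 264, 1053]) cube([513, 381, 29]);


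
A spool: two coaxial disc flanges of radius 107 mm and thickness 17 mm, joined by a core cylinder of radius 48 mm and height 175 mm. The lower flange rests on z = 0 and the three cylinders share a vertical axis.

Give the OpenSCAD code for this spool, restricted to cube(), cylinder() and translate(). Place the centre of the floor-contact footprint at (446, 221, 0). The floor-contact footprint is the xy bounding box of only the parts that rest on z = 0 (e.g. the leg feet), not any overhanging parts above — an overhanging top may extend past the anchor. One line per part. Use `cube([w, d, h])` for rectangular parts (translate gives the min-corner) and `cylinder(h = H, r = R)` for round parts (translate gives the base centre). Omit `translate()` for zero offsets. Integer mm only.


translate([446, 221, 0]) cylinder(h = 17, r = 107);
translate([446, 221, 17]) cylinder(h = 175, r = 48);
translate([446, 221, 192]) cylinder(h = 17, r = 107);


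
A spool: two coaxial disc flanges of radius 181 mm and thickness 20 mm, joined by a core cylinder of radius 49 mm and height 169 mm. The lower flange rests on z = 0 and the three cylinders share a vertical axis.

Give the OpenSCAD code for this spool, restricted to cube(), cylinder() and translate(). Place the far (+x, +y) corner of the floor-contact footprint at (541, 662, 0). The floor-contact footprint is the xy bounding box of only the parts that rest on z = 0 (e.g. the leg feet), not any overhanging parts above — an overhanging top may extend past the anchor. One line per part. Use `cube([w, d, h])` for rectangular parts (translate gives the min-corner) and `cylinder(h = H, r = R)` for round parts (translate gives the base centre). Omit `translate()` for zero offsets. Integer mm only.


translate([360, 481, 0]) cylinder(h = 20, r = 181);
translate([360, 481, 20]) cylinder(h = 169, r = 49);
translate([360, 481, 189]) cylinder(h = 20, r = 181);


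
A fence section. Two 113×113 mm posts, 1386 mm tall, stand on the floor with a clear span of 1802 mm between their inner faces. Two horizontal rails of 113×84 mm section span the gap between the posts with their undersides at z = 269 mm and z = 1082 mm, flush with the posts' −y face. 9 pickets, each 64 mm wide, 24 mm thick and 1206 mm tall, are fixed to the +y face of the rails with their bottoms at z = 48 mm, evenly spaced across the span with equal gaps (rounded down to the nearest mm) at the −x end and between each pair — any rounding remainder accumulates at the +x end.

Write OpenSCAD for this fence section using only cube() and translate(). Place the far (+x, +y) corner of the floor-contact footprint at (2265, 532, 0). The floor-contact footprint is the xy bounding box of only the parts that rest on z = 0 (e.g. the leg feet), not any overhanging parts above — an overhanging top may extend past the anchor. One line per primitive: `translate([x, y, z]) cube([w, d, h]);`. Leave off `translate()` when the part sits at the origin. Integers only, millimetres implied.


translate([237, 419, 0]) cube([113, 113, 1386]);
translate([2152, 419, 0]) cube([113, 113, 1386]);
translate([350, 419, 269]) cube([1802, 113, 84]);
translate([350, 419, 1082]) cube([1802, 113, 84]);
translate([472, 532, 48]) cube([64, 24, 1206]);
translate([658, 532, 48]) cube([64, 24, 1206]);
translate([844, 532, 48]) cube([64, 24, 1206]);
translate([1030, 532, 48]) cube([64, 24, 1206]);
translate([1216, 532, 48]) cube([64, 24, 1206]);
translate([1402, 532, 48]) cube([64, 24, 1206]);
translate([1588, 532, 48]) cube([64, 24, 1206]);
translate([1774, 532, 48]) cube([64, 24, 1206]);
translate([1960, 532, 48]) cube([64, 24, 1206]);


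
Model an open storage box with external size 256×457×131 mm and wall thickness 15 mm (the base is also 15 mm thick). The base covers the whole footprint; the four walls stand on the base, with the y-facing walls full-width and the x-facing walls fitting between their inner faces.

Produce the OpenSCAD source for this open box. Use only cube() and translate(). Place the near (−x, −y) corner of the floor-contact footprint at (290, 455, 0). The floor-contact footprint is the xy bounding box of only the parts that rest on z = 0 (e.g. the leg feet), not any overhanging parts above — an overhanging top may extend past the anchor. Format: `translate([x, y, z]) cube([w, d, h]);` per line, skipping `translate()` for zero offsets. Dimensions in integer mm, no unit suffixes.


translate([290, 455, 0]) cube([256, 457, 15]);
translate([290, 455, 15]) cube([256, 15, 116]);
translate([290, 897, 15]) cube([256, 15, 116]);
translate([290, 470, 15]) cube([15, 427, 116]);
translate([531, 470, 15]) cube([15, 427, 116]);
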